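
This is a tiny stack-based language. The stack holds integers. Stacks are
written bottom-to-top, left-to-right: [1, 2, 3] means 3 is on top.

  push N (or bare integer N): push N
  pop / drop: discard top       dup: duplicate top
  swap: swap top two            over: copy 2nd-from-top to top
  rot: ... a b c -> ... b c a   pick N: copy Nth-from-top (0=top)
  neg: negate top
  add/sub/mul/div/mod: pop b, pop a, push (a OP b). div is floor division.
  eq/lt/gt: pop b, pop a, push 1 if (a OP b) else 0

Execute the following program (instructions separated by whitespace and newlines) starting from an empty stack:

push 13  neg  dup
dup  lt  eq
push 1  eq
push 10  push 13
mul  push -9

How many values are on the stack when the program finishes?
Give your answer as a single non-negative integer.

Answer: 3

Derivation:
After 'push 13': stack = [13] (depth 1)
After 'neg': stack = [-13] (depth 1)
After 'dup': stack = [-13, -13] (depth 2)
After 'dup': stack = [-13, -13, -13] (depth 3)
After 'lt': stack = [-13, 0] (depth 2)
After 'eq': stack = [0] (depth 1)
After 'push 1': stack = [0, 1] (depth 2)
After 'eq': stack = [0] (depth 1)
After 'push 10': stack = [0, 10] (depth 2)
After 'push 13': stack = [0, 10, 13] (depth 3)
After 'mul': stack = [0, 130] (depth 2)
After 'push -9': stack = [0, 130, -9] (depth 3)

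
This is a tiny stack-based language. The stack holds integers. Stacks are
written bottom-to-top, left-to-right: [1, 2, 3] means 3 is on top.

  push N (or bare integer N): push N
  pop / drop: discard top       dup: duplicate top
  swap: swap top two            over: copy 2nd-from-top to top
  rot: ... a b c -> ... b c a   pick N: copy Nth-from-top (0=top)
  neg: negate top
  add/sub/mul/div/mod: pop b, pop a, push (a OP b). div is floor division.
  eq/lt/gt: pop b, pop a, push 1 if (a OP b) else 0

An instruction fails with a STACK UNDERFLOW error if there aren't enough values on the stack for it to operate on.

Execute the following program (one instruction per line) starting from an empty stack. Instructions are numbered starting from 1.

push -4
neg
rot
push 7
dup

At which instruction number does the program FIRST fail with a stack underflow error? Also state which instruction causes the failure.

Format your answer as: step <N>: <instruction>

Step 1 ('push -4'): stack = [-4], depth = 1
Step 2 ('neg'): stack = [4], depth = 1
Step 3 ('rot'): needs 3 value(s) but depth is 1 — STACK UNDERFLOW

Answer: step 3: rot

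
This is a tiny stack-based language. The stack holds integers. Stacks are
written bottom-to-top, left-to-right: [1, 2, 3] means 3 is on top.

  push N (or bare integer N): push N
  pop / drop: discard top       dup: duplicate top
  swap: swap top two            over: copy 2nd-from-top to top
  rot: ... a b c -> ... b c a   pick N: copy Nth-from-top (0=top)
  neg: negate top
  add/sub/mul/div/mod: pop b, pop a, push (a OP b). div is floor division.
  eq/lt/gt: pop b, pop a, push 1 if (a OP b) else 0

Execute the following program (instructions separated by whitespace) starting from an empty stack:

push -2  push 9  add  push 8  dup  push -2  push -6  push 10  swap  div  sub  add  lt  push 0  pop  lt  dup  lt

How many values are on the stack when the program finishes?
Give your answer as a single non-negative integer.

After 'push -2': stack = [-2] (depth 1)
After 'push 9': stack = [-2, 9] (depth 2)
After 'add': stack = [7] (depth 1)
After 'push 8': stack = [7, 8] (depth 2)
After 'dup': stack = [7, 8, 8] (depth 3)
After 'push -2': stack = [7, 8, 8, -2] (depth 4)
After 'push -6': stack = [7, 8, 8, -2, -6] (depth 5)
After 'push 10': stack = [7, 8, 8, -2, -6, 10] (depth 6)
After 'swap': stack = [7, 8, 8, -2, 10, -6] (depth 6)
After 'div': stack = [7, 8, 8, -2, -2] (depth 5)
After 'sub': stack = [7, 8, 8, 0] (depth 4)
After 'add': stack = [7, 8, 8] (depth 3)
After 'lt': stack = [7, 0] (depth 2)
After 'push 0': stack = [7, 0, 0] (depth 3)
After 'pop': stack = [7, 0] (depth 2)
After 'lt': stack = [0] (depth 1)
After 'dup': stack = [0, 0] (depth 2)
After 'lt': stack = [0] (depth 1)

Answer: 1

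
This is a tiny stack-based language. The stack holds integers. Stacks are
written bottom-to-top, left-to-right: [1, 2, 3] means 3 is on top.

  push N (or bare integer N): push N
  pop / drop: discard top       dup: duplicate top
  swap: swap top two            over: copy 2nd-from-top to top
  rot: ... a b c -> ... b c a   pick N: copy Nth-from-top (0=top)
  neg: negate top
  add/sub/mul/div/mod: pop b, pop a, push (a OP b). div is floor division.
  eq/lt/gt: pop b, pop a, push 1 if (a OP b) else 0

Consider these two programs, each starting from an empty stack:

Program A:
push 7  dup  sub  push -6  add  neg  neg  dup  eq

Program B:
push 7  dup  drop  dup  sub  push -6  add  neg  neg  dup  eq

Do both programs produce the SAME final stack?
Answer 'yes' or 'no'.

Program A trace:
  After 'push 7': [7]
  After 'dup': [7, 7]
  After 'sub': [0]
  After 'push -6': [0, -6]
  After 'add': [-6]
  After 'neg': [6]
  After 'neg': [-6]
  After 'dup': [-6, -6]
  After 'eq': [1]
Program A final stack: [1]

Program B trace:
  After 'push 7': [7]
  After 'dup': [7, 7]
  After 'drop': [7]
  After 'dup': [7, 7]
  After 'sub': [0]
  After 'push -6': [0, -6]
  After 'add': [-6]
  After 'neg': [6]
  After 'neg': [-6]
  After 'dup': [-6, -6]
  After 'eq': [1]
Program B final stack: [1]
Same: yes

Answer: yes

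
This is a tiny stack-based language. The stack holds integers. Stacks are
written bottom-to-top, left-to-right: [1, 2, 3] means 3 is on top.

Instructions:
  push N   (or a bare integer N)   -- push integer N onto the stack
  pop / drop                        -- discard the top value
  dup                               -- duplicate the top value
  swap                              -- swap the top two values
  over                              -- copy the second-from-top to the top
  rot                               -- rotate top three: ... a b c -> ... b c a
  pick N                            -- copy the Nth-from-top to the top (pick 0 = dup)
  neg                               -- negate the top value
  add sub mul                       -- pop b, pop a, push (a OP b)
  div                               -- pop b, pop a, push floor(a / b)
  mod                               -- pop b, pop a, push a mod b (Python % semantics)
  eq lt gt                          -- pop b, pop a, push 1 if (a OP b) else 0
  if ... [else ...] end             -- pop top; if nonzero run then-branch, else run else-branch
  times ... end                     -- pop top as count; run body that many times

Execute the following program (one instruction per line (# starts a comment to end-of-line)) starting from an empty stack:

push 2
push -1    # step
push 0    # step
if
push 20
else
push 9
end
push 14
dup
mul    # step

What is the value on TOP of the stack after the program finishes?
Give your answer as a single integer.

After 'push 2': [2]
After 'push -1': [2, -1]
After 'push 0': [2, -1, 0]
After 'if': [2, -1]
After 'push 9': [2, -1, 9]
After 'push 14': [2, -1, 9, 14]
After 'dup': [2, -1, 9, 14, 14]
After 'mul': [2, -1, 9, 196]

Answer: 196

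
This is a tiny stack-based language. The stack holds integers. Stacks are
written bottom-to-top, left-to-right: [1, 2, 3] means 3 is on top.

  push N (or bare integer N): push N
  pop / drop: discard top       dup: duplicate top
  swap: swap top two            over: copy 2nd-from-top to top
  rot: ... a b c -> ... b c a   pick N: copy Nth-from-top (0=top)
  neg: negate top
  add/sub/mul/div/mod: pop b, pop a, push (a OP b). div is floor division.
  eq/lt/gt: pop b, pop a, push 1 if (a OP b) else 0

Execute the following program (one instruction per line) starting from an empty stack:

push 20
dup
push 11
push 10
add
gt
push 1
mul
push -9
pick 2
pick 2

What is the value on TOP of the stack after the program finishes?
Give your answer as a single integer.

After 'push 20': [20]
After 'dup': [20, 20]
After 'push 11': [20, 20, 11]
After 'push 10': [20, 20, 11, 10]
After 'add': [20, 20, 21]
After 'gt': [20, 0]
After 'push 1': [20, 0, 1]
After 'mul': [20, 0]
After 'push -9': [20, 0, -9]
After 'pick 2': [20, 0, -9, 20]
After 'pick 2': [20, 0, -9, 20, 0]

Answer: 0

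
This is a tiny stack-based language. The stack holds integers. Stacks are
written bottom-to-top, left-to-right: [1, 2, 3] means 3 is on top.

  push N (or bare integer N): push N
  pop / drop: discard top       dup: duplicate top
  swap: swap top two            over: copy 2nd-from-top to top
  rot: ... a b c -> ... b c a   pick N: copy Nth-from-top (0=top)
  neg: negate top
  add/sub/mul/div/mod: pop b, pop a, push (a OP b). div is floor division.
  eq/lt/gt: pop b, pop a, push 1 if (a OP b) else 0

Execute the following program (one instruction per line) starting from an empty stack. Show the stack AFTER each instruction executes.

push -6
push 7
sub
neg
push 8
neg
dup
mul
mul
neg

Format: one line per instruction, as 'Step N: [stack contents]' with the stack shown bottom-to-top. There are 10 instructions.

Step 1: [-6]
Step 2: [-6, 7]
Step 3: [-13]
Step 4: [13]
Step 5: [13, 8]
Step 6: [13, -8]
Step 7: [13, -8, -8]
Step 8: [13, 64]
Step 9: [832]
Step 10: [-832]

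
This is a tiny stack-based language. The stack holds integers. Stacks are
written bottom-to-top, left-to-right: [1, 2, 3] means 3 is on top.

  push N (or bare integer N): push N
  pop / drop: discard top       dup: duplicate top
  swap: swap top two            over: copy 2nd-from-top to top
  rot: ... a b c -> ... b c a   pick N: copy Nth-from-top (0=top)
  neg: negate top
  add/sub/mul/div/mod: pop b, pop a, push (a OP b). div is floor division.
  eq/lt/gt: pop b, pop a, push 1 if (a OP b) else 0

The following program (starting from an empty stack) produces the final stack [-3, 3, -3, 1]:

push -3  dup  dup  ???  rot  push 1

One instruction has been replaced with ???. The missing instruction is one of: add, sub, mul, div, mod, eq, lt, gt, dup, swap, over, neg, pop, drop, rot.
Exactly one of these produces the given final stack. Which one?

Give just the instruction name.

Stack before ???: [-3, -3, -3]
Stack after ???:  [-3, -3, 3]
The instruction that transforms [-3, -3, -3] -> [-3, -3, 3] is: neg

Answer: neg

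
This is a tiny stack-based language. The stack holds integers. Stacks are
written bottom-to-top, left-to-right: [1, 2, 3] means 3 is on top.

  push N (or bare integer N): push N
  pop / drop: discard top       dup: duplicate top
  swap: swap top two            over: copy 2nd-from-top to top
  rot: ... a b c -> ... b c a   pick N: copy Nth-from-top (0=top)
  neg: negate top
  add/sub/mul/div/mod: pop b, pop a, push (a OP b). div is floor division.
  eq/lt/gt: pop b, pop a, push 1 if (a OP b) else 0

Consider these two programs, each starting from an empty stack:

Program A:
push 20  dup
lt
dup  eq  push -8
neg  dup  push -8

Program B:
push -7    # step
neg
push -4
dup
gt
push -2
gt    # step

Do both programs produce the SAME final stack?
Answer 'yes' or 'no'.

Answer: no

Derivation:
Program A trace:
  After 'push 20': [20]
  After 'dup': [20, 20]
  After 'lt': [0]
  After 'dup': [0, 0]
  After 'eq': [1]
  After 'push -8': [1, -8]
  After 'neg': [1, 8]
  After 'dup': [1, 8, 8]
  After 'push -8': [1, 8, 8, -8]
Program A final stack: [1, 8, 8, -8]

Program B trace:
  After 'push -7': [-7]
  After 'neg': [7]
  After 'push -4': [7, -4]
  After 'dup': [7, -4, -4]
  After 'gt': [7, 0]
  After 'push -2': [7, 0, -2]
  After 'gt': [7, 1]
Program B final stack: [7, 1]
Same: no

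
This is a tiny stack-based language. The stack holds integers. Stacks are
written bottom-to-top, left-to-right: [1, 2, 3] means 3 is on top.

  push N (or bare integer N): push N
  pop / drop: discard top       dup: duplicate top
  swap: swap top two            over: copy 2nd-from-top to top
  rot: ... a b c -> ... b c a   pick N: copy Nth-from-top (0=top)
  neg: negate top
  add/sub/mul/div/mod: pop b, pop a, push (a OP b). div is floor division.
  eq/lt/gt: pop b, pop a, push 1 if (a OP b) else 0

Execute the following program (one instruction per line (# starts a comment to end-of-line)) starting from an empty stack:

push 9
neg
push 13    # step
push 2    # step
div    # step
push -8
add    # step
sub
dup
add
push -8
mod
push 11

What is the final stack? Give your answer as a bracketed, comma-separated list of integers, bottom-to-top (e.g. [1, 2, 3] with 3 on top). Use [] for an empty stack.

Answer: [-6, 11]

Derivation:
After 'push 9': [9]
After 'neg': [-9]
After 'push 13': [-9, 13]
After 'push 2': [-9, 13, 2]
After 'div': [-9, 6]
After 'push -8': [-9, 6, -8]
After 'add': [-9, -2]
After 'sub': [-7]
After 'dup': [-7, -7]
After 'add': [-14]
After 'push -8': [-14, -8]
After 'mod': [-6]
After 'push 11': [-6, 11]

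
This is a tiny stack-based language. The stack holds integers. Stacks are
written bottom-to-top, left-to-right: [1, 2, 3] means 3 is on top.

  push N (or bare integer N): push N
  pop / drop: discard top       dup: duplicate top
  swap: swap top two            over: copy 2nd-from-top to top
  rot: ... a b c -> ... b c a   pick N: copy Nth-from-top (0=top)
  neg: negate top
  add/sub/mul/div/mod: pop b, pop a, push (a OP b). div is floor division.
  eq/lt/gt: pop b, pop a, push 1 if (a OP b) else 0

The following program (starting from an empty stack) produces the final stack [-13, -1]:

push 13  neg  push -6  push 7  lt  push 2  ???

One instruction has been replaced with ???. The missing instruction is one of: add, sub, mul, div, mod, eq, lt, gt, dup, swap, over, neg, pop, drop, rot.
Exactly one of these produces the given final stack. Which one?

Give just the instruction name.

Answer: sub

Derivation:
Stack before ???: [-13, 1, 2]
Stack after ???:  [-13, -1]
The instruction that transforms [-13, 1, 2] -> [-13, -1] is: sub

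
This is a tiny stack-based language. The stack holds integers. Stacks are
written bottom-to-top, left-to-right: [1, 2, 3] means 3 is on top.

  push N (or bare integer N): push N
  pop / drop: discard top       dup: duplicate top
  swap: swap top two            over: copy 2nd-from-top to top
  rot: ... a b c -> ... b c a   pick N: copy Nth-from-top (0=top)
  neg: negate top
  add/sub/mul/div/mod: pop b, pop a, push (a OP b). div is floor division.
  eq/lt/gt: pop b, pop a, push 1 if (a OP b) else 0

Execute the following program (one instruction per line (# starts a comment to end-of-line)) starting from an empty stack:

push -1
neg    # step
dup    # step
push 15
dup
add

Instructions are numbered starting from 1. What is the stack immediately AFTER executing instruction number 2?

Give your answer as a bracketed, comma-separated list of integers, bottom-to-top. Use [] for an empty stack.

Step 1 ('push -1'): [-1]
Step 2 ('neg'): [1]

Answer: [1]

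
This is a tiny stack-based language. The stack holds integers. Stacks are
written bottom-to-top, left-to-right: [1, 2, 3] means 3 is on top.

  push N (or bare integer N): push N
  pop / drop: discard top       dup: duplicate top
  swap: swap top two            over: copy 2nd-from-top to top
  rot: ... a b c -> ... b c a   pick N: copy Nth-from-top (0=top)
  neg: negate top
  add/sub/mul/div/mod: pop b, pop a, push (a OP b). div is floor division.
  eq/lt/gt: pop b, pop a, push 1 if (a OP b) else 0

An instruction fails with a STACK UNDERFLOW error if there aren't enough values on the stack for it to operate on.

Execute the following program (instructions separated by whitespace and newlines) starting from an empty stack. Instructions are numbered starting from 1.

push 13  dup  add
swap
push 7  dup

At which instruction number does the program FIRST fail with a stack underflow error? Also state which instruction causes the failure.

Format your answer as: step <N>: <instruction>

Step 1 ('push 13'): stack = [13], depth = 1
Step 2 ('dup'): stack = [13, 13], depth = 2
Step 3 ('add'): stack = [26], depth = 1
Step 4 ('swap'): needs 2 value(s) but depth is 1 — STACK UNDERFLOW

Answer: step 4: swap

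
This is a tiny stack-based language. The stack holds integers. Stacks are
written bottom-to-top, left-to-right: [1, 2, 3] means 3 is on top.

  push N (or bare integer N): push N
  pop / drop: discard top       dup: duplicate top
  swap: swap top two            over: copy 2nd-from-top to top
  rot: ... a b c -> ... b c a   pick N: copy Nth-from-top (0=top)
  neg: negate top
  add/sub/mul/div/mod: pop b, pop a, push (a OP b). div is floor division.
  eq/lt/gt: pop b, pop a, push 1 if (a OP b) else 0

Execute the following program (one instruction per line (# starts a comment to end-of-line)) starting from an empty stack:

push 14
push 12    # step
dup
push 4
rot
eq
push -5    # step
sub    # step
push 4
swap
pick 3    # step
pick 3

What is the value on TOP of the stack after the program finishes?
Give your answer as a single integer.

After 'push 14': [14]
After 'push 12': [14, 12]
After 'dup': [14, 12, 12]
After 'push 4': [14, 12, 12, 4]
After 'rot': [14, 12, 4, 12]
After 'eq': [14, 12, 0]
After 'push -5': [14, 12, 0, -5]
After 'sub': [14, 12, 5]
After 'push 4': [14, 12, 5, 4]
After 'swap': [14, 12, 4, 5]
After 'pick 3': [14, 12, 4, 5, 14]
After 'pick 3': [14, 12, 4, 5, 14, 12]

Answer: 12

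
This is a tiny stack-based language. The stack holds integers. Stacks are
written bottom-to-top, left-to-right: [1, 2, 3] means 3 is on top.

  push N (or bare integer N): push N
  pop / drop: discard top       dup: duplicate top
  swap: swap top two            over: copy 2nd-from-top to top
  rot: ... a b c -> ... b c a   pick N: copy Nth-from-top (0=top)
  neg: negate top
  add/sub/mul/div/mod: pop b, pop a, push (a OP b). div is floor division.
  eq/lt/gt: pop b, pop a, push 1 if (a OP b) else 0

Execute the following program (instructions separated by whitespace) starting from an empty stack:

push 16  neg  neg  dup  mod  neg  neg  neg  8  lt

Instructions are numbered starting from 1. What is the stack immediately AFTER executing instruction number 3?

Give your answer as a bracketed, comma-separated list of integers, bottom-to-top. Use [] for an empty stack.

Answer: [16]

Derivation:
Step 1 ('push 16'): [16]
Step 2 ('neg'): [-16]
Step 3 ('neg'): [16]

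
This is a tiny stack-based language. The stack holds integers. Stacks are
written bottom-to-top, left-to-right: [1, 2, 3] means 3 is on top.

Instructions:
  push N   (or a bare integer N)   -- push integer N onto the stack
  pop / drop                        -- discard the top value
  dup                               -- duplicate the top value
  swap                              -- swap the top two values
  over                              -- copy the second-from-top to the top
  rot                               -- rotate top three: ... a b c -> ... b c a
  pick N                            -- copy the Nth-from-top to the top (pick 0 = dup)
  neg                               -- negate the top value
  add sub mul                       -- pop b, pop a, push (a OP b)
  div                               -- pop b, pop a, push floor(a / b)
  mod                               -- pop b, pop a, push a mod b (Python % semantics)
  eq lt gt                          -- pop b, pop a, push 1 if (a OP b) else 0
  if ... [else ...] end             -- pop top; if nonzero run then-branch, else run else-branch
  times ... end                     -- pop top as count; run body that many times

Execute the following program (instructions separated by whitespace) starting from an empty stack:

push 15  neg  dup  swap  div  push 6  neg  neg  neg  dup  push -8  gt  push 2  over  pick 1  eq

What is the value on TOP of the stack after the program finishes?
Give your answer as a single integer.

Answer: 0

Derivation:
After 'push 15': [15]
After 'neg': [-15]
After 'dup': [-15, -15]
After 'swap': [-15, -15]
After 'div': [1]
After 'push 6': [1, 6]
After 'neg': [1, -6]
After 'neg': [1, 6]
After 'neg': [1, -6]
After 'dup': [1, -6, -6]
After 'push -8': [1, -6, -6, -8]
After 'gt': [1, -6, 1]
After 'push 2': [1, -6, 1, 2]
After 'over': [1, -6, 1, 2, 1]
After 'pick 1': [1, -6, 1, 2, 1, 2]
After 'eq': [1, -6, 1, 2, 0]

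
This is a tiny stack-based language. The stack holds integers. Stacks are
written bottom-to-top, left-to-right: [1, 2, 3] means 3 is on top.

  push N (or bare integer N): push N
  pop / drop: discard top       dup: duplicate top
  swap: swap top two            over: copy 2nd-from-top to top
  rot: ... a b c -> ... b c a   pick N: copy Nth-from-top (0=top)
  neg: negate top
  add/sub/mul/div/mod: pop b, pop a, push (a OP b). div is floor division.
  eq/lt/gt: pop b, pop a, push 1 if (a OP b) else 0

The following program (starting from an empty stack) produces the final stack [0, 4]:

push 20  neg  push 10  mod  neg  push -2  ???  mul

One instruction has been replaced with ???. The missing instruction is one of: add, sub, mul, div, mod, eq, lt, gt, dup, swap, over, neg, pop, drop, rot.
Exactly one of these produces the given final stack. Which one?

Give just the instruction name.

Answer: dup

Derivation:
Stack before ???: [0, -2]
Stack after ???:  [0, -2, -2]
The instruction that transforms [0, -2] -> [0, -2, -2] is: dup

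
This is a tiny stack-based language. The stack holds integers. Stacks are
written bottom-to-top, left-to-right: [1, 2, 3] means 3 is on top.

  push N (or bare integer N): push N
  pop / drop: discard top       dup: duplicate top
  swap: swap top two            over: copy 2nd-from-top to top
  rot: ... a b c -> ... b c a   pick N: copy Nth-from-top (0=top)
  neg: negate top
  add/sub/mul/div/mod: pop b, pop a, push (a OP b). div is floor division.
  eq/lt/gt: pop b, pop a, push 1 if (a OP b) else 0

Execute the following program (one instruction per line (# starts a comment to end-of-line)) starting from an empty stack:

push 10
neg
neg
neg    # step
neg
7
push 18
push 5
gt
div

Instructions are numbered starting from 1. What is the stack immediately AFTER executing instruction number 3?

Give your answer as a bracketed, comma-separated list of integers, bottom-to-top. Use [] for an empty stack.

Step 1 ('push 10'): [10]
Step 2 ('neg'): [-10]
Step 3 ('neg'): [10]

Answer: [10]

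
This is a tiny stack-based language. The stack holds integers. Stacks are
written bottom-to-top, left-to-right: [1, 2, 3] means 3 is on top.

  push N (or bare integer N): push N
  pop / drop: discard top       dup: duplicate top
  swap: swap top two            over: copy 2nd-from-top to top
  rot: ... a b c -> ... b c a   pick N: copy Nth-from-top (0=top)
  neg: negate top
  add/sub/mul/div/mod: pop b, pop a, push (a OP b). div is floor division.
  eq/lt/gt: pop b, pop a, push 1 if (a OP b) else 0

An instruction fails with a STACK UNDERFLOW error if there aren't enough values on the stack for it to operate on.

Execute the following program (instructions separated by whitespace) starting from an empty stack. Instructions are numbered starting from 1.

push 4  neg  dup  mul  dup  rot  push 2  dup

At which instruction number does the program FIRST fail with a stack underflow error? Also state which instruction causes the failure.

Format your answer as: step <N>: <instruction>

Step 1 ('push 4'): stack = [4], depth = 1
Step 2 ('neg'): stack = [-4], depth = 1
Step 3 ('dup'): stack = [-4, -4], depth = 2
Step 4 ('mul'): stack = [16], depth = 1
Step 5 ('dup'): stack = [16, 16], depth = 2
Step 6 ('rot'): needs 3 value(s) but depth is 2 — STACK UNDERFLOW

Answer: step 6: rot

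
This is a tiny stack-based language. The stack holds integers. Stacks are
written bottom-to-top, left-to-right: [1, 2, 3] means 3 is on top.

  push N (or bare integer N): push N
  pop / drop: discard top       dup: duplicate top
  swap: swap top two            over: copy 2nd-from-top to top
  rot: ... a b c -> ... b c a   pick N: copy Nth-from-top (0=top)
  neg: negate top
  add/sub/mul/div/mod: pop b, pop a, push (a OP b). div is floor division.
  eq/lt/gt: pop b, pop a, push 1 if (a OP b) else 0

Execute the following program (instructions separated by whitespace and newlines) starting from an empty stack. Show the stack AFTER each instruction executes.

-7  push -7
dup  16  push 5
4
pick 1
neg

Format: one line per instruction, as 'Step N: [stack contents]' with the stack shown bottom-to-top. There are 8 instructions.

Step 1: [-7]
Step 2: [-7, -7]
Step 3: [-7, -7, -7]
Step 4: [-7, -7, -7, 16]
Step 5: [-7, -7, -7, 16, 5]
Step 6: [-7, -7, -7, 16, 5, 4]
Step 7: [-7, -7, -7, 16, 5, 4, 5]
Step 8: [-7, -7, -7, 16, 5, 4, -5]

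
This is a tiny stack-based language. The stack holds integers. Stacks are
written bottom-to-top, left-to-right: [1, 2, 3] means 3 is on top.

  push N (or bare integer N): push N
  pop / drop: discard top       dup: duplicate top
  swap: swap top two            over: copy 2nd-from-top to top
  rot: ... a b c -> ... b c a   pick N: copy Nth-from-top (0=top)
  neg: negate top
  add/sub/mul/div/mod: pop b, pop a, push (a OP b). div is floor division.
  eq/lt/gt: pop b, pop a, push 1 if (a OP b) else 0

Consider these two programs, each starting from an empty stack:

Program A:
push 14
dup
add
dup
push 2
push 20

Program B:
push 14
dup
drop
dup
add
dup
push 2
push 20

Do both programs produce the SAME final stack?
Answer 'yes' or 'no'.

Answer: yes

Derivation:
Program A trace:
  After 'push 14': [14]
  After 'dup': [14, 14]
  After 'add': [28]
  After 'dup': [28, 28]
  After 'push 2': [28, 28, 2]
  After 'push 20': [28, 28, 2, 20]
Program A final stack: [28, 28, 2, 20]

Program B trace:
  After 'push 14': [14]
  After 'dup': [14, 14]
  After 'drop': [14]
  After 'dup': [14, 14]
  After 'add': [28]
  After 'dup': [28, 28]
  After 'push 2': [28, 28, 2]
  After 'push 20': [28, 28, 2, 20]
Program B final stack: [28, 28, 2, 20]
Same: yes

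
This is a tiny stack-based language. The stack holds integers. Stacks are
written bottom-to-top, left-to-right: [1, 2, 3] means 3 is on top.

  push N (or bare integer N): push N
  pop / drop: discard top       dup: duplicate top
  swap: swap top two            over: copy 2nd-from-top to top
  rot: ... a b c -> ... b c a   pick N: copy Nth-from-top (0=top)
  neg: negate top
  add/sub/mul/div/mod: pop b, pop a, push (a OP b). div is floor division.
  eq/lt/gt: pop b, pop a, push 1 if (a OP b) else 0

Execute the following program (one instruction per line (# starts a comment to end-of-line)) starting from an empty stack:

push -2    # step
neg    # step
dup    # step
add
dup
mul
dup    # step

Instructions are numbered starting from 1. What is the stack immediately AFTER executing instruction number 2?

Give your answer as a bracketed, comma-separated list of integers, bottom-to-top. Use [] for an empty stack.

Step 1 ('push -2'): [-2]
Step 2 ('neg'): [2]

Answer: [2]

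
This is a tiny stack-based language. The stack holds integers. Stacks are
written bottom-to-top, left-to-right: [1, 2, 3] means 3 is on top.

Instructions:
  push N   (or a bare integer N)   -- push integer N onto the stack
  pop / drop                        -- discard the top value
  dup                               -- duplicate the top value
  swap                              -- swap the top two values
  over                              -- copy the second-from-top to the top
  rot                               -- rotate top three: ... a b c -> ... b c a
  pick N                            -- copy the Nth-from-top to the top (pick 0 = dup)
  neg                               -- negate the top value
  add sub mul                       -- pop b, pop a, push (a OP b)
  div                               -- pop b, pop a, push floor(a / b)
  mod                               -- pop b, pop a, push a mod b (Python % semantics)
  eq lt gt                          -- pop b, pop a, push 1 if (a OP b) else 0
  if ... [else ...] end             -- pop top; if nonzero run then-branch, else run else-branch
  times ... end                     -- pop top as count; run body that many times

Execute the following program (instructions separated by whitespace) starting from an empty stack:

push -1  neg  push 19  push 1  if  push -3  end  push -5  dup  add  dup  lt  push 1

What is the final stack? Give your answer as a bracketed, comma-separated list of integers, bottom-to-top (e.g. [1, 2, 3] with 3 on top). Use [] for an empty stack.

Answer: [1, 19, -3, 0, 1]

Derivation:
After 'push -1': [-1]
After 'neg': [1]
After 'push 19': [1, 19]
After 'push 1': [1, 19, 1]
After 'if': [1, 19]
After 'push -3': [1, 19, -3]
After 'push -5': [1, 19, -3, -5]
After 'dup': [1, 19, -3, -5, -5]
After 'add': [1, 19, -3, -10]
After 'dup': [1, 19, -3, -10, -10]
After 'lt': [1, 19, -3, 0]
After 'push 1': [1, 19, -3, 0, 1]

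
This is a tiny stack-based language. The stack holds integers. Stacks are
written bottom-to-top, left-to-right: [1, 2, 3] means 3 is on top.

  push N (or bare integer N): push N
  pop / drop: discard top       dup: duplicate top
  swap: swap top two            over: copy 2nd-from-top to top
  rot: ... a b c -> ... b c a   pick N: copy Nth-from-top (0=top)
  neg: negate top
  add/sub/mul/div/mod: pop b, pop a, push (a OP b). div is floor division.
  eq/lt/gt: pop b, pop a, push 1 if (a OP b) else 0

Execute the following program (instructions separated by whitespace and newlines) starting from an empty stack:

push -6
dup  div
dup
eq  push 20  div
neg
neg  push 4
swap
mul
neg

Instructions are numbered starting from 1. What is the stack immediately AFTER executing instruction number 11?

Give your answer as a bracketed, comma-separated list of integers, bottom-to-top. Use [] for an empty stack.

Answer: [4, 0]

Derivation:
Step 1 ('push -6'): [-6]
Step 2 ('dup'): [-6, -6]
Step 3 ('div'): [1]
Step 4 ('dup'): [1, 1]
Step 5 ('eq'): [1]
Step 6 ('push 20'): [1, 20]
Step 7 ('div'): [0]
Step 8 ('neg'): [0]
Step 9 ('neg'): [0]
Step 10 ('push 4'): [0, 4]
Step 11 ('swap'): [4, 0]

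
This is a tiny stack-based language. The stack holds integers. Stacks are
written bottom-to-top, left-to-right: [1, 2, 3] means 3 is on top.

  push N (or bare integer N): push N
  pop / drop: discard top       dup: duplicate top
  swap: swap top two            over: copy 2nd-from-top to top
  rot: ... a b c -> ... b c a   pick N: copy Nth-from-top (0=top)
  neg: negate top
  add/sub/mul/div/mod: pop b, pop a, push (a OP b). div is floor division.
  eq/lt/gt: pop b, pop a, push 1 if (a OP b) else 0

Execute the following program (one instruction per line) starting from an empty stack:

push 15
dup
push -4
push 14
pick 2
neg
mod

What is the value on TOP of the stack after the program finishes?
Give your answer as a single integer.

Answer: -1

Derivation:
After 'push 15': [15]
After 'dup': [15, 15]
After 'push -4': [15, 15, -4]
After 'push 14': [15, 15, -4, 14]
After 'pick 2': [15, 15, -4, 14, 15]
After 'neg': [15, 15, -4, 14, -15]
After 'mod': [15, 15, -4, -1]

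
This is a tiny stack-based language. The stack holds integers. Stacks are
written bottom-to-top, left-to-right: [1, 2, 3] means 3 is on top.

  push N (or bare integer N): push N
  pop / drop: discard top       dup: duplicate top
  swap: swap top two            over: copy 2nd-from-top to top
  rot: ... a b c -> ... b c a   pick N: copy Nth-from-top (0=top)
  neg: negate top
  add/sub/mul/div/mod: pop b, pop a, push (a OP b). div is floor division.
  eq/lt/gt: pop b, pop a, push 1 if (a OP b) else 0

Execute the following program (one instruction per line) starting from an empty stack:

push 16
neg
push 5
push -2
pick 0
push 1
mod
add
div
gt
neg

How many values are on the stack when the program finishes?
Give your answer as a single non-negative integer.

Answer: 1

Derivation:
After 'push 16': stack = [16] (depth 1)
After 'neg': stack = [-16] (depth 1)
After 'push 5': stack = [-16, 5] (depth 2)
After 'push -2': stack = [-16, 5, -2] (depth 3)
After 'pick 0': stack = [-16, 5, -2, -2] (depth 4)
After 'push 1': stack = [-16, 5, -2, -2, 1] (depth 5)
After 'mod': stack = [-16, 5, -2, 0] (depth 4)
After 'add': stack = [-16, 5, -2] (depth 3)
After 'div': stack = [-16, -3] (depth 2)
After 'gt': stack = [0] (depth 1)
After 'neg': stack = [0] (depth 1)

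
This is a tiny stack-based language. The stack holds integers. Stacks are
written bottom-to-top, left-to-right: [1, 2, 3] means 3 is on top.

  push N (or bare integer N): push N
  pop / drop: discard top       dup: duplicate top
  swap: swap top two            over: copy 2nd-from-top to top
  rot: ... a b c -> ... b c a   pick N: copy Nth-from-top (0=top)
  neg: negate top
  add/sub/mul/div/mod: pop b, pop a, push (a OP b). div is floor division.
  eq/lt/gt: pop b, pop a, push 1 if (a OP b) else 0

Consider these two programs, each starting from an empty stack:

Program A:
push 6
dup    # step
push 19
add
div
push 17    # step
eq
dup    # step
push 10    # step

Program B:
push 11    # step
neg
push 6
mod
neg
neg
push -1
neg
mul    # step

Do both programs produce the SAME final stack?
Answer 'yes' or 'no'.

Program A trace:
  After 'push 6': [6]
  After 'dup': [6, 6]
  After 'push 19': [6, 6, 19]
  After 'add': [6, 25]
  After 'div': [0]
  After 'push 17': [0, 17]
  After 'eq': [0]
  After 'dup': [0, 0]
  After 'push 10': [0, 0, 10]
Program A final stack: [0, 0, 10]

Program B trace:
  After 'push 11': [11]
  After 'neg': [-11]
  After 'push 6': [-11, 6]
  After 'mod': [1]
  After 'neg': [-1]
  After 'neg': [1]
  After 'push -1': [1, -1]
  After 'neg': [1, 1]
  After 'mul': [1]
Program B final stack: [1]
Same: no

Answer: no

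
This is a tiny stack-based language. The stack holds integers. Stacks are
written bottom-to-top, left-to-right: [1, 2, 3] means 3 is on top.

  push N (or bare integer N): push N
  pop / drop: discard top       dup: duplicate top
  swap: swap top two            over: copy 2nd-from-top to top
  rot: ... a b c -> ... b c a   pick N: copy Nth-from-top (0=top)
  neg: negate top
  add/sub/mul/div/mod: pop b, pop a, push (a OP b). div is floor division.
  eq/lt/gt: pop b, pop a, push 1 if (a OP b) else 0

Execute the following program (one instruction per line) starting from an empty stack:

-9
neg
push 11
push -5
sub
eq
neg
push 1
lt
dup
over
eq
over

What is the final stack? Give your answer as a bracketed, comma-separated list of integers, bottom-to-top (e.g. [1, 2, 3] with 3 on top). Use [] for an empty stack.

After 'push -9': [-9]
After 'neg': [9]
After 'push 11': [9, 11]
After 'push -5': [9, 11, -5]
After 'sub': [9, 16]
After 'eq': [0]
After 'neg': [0]
After 'push 1': [0, 1]
After 'lt': [1]
After 'dup': [1, 1]
After 'over': [1, 1, 1]
After 'eq': [1, 1]
After 'over': [1, 1, 1]

Answer: [1, 1, 1]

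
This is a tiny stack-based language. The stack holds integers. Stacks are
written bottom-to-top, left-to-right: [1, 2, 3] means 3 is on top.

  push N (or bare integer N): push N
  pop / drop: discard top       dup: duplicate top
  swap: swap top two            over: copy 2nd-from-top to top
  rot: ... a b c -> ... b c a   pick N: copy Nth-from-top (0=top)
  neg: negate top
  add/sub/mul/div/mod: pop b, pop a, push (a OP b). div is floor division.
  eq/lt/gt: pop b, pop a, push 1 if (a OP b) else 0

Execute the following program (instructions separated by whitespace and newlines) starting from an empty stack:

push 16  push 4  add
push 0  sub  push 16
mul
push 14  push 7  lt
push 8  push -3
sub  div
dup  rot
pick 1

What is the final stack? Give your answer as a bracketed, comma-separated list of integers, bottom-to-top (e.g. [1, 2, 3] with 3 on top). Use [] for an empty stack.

After 'push 16': [16]
After 'push 4': [16, 4]
After 'add': [20]
After 'push 0': [20, 0]
After 'sub': [20]
After 'push 16': [20, 16]
After 'mul': [320]
After 'push 14': [320, 14]
After 'push 7': [320, 14, 7]
After 'lt': [320, 0]
After 'push 8': [320, 0, 8]
After 'push -3': [320, 0, 8, -3]
After 'sub': [320, 0, 11]
After 'div': [320, 0]
After 'dup': [320, 0, 0]
After 'rot': [0, 0, 320]
After 'pick 1': [0, 0, 320, 0]

Answer: [0, 0, 320, 0]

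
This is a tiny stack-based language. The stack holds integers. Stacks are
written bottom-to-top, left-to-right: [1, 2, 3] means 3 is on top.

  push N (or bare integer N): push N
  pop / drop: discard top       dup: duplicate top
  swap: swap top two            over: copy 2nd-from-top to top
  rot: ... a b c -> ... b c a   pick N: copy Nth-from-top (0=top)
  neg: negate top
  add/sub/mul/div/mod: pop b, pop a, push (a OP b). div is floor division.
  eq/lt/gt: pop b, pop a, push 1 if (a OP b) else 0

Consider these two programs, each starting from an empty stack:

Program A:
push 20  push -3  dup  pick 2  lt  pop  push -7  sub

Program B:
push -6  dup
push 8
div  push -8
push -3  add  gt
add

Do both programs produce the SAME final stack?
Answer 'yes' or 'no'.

Program A trace:
  After 'push 20': [20]
  After 'push -3': [20, -3]
  After 'dup': [20, -3, -3]
  After 'pick 2': [20, -3, -3, 20]
  After 'lt': [20, -3, 1]
  After 'pop': [20, -3]
  After 'push -7': [20, -3, -7]
  After 'sub': [20, 4]
Program A final stack: [20, 4]

Program B trace:
  After 'push -6': [-6]
  After 'dup': [-6, -6]
  After 'push 8': [-6, -6, 8]
  After 'div': [-6, -1]
  After 'push -8': [-6, -1, -8]
  After 'push -3': [-6, -1, -8, -3]
  After 'add': [-6, -1, -11]
  After 'gt': [-6, 1]
  After 'add': [-5]
Program B final stack: [-5]
Same: no

Answer: no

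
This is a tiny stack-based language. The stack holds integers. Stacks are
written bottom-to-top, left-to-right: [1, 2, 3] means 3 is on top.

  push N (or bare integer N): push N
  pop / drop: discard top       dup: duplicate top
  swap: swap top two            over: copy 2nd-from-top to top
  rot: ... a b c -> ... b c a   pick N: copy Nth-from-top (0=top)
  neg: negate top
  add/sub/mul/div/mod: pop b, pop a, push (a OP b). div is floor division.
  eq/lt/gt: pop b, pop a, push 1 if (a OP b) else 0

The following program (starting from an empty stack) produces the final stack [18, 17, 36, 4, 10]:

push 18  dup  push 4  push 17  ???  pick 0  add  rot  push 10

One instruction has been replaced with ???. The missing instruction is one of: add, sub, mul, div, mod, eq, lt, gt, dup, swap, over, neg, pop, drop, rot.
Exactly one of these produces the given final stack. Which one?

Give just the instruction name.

Answer: rot

Derivation:
Stack before ???: [18, 18, 4, 17]
Stack after ???:  [18, 4, 17, 18]
The instruction that transforms [18, 18, 4, 17] -> [18, 4, 17, 18] is: rot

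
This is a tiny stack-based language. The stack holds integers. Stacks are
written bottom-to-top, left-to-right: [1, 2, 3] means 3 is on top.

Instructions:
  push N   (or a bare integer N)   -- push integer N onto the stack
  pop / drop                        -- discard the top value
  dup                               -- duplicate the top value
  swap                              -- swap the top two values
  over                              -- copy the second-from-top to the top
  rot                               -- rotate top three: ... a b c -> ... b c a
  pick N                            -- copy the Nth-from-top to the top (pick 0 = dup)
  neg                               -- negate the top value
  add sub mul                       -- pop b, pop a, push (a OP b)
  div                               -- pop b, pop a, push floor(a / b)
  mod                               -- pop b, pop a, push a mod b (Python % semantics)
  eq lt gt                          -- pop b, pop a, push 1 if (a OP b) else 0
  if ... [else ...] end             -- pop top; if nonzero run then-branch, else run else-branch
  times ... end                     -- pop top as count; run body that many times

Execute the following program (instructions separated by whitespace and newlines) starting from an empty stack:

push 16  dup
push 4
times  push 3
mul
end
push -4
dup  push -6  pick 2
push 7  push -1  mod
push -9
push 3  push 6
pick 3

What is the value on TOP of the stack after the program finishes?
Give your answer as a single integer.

After 'push 16': [16]
After 'dup': [16, 16]
After 'push 4': [16, 16, 4]
After 'times': [16, 16]
After 'push 3': [16, 16, 3]
After 'mul': [16, 48]
After 'push 3': [16, 48, 3]
After 'mul': [16, 144]
After 'push 3': [16, 144, 3]
After 'mul': [16, 432]
  ...
After 'dup': [16, 1296, -4, -4]
After 'push -6': [16, 1296, -4, -4, -6]
After 'pick 2': [16, 1296, -4, -4, -6, -4]
After 'push 7': [16, 1296, -4, -4, -6, -4, 7]
After 'push -1': [16, 1296, -4, -4, -6, -4, 7, -1]
After 'mod': [16, 1296, -4, -4, -6, -4, 0]
After 'push -9': [16, 1296, -4, -4, -6, -4, 0, -9]
After 'push 3': [16, 1296, -4, -4, -6, -4, 0, -9, 3]
After 'push 6': [16, 1296, -4, -4, -6, -4, 0, -9, 3, 6]
After 'pick 3': [16, 1296, -4, -4, -6, -4, 0, -9, 3, 6, 0]

Answer: 0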